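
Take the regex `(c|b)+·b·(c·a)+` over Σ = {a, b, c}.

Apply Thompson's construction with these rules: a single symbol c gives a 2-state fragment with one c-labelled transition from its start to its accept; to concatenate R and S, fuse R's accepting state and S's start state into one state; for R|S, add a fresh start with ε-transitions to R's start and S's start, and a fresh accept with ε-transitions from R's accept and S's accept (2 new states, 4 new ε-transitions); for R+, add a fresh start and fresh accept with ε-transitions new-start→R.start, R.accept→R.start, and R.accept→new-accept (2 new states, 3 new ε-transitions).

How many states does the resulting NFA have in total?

Recursing over subexpressions:
Each of the 5 symbol leaves contributes a 2-state fragment.
  c|b → 6 states
  (c|b)+ → 8 states
  c·a → 3 states
  (c·a)+ → 5 states
  (c|b)+·b·(c·a)+ → 13 states

13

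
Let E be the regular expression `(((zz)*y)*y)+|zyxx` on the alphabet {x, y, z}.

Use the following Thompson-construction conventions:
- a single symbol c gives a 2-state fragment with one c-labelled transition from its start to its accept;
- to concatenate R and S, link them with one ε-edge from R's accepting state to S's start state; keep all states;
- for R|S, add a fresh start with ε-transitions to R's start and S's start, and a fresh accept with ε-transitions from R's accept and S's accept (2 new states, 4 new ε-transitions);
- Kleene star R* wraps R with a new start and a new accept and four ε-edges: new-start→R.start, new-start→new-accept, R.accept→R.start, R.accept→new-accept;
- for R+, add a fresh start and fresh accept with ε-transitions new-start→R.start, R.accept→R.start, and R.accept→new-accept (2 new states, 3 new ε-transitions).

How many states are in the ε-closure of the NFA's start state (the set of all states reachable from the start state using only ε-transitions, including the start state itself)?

10

Compute the ε-closure size of each fragment's start state recursively; a symbol fragment's start has no outgoing ε-edge, so its closure is just itself (size 1).
  zz → |closure| equals the left operand's closure size = 1 (its accept is not ε-reachable, so the closure stops there)
  (zz)* → |closure| = 1 (new start) + 1 (body) + 1 (new accept) = 3
  (zz)*y → |closure| = 3 + 1 = 4 (closure spills across the concat boundary because the left factor accepts ε)
  ((zz)*y)* → new start has ε-edges to the inner start and to the new accept, so |closure| = 2 + 4 = 6
  ((zz)*y)*y → |closure| = 6 + 1 = 7 (closure spills across the concat boundary because the left factor accepts ε)
  (((zz)*y)*y)+ → new start ε-reaches only the body's start; the new accept needs a symbol first: |closure| = 1 + 7 = 8
  zyxx → same as the first factor's closure: |closure| = 1
  (((zz)*y)*y)+|zyxx → new start ε-reaches every alternative's start; none of them accept ε, so the new accept is not reached: |closure| = 1 + 8 + 1 = 10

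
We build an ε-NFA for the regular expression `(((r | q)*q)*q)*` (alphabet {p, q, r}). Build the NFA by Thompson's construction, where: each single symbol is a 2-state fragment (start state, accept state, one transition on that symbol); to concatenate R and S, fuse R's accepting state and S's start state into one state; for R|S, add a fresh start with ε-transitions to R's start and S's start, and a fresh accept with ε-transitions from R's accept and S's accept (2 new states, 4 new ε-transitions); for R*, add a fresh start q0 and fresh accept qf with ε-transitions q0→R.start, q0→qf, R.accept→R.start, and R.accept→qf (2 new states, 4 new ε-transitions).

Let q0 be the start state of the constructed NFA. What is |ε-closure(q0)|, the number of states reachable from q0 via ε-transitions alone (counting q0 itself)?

Let C(F) = |ε-closure(F.start)| within fragment F, and note whether F accepts ε. Symbol fragments have C = 1 and do not accept ε. Then:
  r | q — new start ε-reaches every alternative's start; none of them accept ε, so the new accept is not reached: |closure| = 1 + 1 + 1 = 3
  (r | q)* — |closure| = 1 (new start) + 3 (body) + 1 (new accept) = 5
  (r | q)*q — |closure| = 5 + (1−1) = 5 (closure spills across the concat boundary because the left factor accepts ε)
  ((r | q)*q)* — new start has ε-edges to the inner start and to the new accept, so |closure| = 2 + 5 = 7
  ((r | q)*q)*q — |closure| = 7 + (1−1) = 7 (closure spills across the concat boundary because the left factor accepts ε)
  (((r | q)*q)*q)* — the star's fresh start ε-reaches both the body's start and the fresh accept: |closure| = 2 + 7 = 9

9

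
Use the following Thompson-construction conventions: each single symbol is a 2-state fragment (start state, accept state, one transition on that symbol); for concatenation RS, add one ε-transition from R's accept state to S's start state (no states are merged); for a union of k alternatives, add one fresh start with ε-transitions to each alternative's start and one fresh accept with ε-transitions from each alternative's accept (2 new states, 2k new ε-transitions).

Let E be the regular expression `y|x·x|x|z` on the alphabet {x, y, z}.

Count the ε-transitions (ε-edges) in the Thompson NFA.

Recursing over subexpressions:
Each of the 5 symbol leaves contributes 0 ε-transitions.
  x·x = 1 ε-transition
  y|x·x|x|z = 9 ε-transitions

9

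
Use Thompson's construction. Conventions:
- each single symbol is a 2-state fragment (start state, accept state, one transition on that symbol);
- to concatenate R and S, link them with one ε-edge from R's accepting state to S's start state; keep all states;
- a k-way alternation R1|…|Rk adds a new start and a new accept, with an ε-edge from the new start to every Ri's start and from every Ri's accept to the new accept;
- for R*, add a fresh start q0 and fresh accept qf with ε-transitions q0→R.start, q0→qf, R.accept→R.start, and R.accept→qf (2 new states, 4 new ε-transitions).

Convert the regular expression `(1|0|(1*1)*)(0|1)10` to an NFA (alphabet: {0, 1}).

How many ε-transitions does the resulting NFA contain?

Per subexpression:
Each of the 8 symbol leaves contributes 0 ε-transitions.
  1* — 4 ε-transitions
  1*1 — 5 ε-transitions
  (1*1)* — 9 ε-transitions
  1|0|(1*1)* — 15 ε-transitions
  0|1 — 4 ε-transitions
  (1|0|(1*1)*)(0|1)10 — 22 ε-transitions

22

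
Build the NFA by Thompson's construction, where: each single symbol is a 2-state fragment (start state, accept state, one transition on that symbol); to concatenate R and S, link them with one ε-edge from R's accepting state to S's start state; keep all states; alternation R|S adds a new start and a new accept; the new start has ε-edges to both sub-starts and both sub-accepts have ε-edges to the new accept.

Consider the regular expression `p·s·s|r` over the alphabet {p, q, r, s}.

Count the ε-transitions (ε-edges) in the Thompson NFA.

6

By structural recursion:
Each of the 4 symbol leaves contributes 0 ε-transitions.
  p·s·s → 2 ε-transitions
  p·s·s|r → 6 ε-transitions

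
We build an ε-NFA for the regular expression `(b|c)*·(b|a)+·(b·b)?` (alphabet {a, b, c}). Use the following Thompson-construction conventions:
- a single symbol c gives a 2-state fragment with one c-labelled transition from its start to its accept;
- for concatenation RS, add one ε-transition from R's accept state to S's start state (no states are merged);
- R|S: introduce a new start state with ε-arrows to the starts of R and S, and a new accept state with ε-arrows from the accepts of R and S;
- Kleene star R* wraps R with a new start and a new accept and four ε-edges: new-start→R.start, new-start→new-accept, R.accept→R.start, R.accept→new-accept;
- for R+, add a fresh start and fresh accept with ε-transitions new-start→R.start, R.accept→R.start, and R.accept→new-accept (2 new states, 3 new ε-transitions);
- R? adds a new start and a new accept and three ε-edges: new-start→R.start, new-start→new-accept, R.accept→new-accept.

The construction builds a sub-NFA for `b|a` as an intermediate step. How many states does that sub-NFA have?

Fragment for `b|a`:
Each of the 2 symbol leaves contributes a 2-state fragment.
  b|a : 6 states

6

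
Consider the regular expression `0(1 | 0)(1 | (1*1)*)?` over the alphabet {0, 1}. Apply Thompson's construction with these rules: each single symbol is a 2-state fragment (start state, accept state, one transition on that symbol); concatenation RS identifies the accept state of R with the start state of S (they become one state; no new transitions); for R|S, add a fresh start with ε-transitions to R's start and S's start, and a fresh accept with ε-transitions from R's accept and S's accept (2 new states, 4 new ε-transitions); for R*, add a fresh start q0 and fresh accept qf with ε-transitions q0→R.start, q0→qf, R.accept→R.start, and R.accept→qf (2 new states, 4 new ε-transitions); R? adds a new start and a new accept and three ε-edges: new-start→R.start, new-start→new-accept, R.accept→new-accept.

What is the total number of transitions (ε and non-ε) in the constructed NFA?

25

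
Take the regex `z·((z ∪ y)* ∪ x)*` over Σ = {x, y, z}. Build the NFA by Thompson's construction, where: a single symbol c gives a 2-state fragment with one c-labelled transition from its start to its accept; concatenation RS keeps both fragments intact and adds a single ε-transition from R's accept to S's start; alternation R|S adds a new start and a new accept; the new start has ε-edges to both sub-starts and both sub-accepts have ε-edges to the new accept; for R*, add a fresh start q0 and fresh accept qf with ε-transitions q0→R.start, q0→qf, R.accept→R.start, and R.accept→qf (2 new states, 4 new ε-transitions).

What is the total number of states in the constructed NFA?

16

Building bottom-up:
Each of the 4 symbol leaves contributes a 2-state fragment.
  z ∪ y → 6 states
  (z ∪ y)* → 8 states
  (z ∪ y)* ∪ x → 12 states
  ((z ∪ y)* ∪ x)* → 14 states
  z·((z ∪ y)* ∪ x)* → 16 states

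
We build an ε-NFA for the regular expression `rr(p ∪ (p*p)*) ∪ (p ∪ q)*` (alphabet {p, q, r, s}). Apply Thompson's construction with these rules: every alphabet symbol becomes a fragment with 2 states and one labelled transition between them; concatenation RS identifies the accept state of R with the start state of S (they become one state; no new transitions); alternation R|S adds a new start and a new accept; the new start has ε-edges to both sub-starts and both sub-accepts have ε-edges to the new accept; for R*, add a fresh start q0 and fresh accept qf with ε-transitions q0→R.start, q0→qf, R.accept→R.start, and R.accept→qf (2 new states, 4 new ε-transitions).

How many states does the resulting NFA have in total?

By structural recursion:
Each of the 7 symbol leaves contributes a 2-state fragment.
  p* = 4 states
  p*p = 5 states
  (p*p)* = 7 states
  p ∪ (p*p)* = 11 states
  rr(p ∪ (p*p)*) = 13 states
  p ∪ q = 6 states
  (p ∪ q)* = 8 states
  rr(p ∪ (p*p)*) ∪ (p ∪ q)* = 23 states

23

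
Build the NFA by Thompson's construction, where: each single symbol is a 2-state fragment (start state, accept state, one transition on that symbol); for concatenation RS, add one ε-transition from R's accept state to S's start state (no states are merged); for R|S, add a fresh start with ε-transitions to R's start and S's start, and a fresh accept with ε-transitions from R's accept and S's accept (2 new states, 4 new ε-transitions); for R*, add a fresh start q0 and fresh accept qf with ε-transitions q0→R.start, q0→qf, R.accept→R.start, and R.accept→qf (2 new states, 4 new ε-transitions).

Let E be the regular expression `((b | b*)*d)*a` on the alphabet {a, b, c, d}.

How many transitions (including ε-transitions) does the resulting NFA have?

22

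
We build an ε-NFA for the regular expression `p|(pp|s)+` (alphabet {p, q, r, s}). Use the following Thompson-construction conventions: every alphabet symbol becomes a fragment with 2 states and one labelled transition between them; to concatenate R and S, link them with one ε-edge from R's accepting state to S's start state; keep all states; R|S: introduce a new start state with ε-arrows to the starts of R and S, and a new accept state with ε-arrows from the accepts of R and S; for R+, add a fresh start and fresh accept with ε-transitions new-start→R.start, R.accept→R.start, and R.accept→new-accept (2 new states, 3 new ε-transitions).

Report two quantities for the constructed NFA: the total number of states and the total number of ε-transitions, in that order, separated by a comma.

14, 12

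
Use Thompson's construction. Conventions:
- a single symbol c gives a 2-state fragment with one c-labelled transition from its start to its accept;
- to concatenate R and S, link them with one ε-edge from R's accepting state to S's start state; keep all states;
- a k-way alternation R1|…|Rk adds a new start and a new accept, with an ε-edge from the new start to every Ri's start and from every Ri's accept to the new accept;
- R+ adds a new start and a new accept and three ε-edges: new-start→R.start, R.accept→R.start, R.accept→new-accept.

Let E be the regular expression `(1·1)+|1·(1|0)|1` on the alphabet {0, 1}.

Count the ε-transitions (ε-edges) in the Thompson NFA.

Building bottom-up:
Each of the 6 symbol leaves contributes 0 ε-transitions.
  1·1 → 1 ε-transition
  (1·1)+ → 4 ε-transitions
  1|0 → 4 ε-transitions
  1·(1|0) → 5 ε-transitions
  (1·1)+|1·(1|0)|1 → 15 ε-transitions

15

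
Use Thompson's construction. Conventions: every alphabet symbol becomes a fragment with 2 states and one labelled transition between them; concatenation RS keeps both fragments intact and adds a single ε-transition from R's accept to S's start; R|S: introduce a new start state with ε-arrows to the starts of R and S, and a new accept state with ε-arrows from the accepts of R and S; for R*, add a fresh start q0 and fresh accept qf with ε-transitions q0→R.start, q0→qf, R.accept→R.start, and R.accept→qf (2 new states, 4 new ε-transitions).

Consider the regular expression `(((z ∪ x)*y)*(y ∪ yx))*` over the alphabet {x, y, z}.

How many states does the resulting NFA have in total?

22

By structural recursion:
Each of the 6 symbol leaves contributes a 2-state fragment.
  z ∪ x — 6 states
  (z ∪ x)* — 8 states
  (z ∪ x)*y — 10 states
  ((z ∪ x)*y)* — 12 states
  yx — 4 states
  y ∪ yx — 8 states
  ((z ∪ x)*y)*(y ∪ yx) — 20 states
  (((z ∪ x)*y)*(y ∪ yx))* — 22 states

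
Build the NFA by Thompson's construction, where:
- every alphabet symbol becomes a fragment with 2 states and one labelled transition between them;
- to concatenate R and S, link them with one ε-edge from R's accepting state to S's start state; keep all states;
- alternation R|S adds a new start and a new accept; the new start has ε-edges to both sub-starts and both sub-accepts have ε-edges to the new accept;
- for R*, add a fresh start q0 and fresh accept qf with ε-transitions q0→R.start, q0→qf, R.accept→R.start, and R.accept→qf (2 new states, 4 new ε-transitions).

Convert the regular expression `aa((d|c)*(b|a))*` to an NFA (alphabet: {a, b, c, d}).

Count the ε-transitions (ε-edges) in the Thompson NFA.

Bottom-up over the parse tree:
Each of the 6 symbol leaves contributes 0 ε-transitions.
  d|c — 4 ε-transitions
  (d|c)* — 8 ε-transitions
  b|a — 4 ε-transitions
  (d|c)*(b|a) — 13 ε-transitions
  ((d|c)*(b|a))* — 17 ε-transitions
  aa((d|c)*(b|a))* — 19 ε-transitions

19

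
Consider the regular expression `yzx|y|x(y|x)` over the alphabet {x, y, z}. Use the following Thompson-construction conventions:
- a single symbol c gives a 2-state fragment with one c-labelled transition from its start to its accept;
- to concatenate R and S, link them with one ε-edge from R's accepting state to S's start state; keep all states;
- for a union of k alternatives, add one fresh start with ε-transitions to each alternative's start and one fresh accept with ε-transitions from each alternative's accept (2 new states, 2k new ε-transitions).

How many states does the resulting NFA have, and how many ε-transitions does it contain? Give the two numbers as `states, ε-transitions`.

Building bottom-up:
Each of the 7 symbol leaves contributes 2 states and 0 ε-transitions.
  yzx : 6 states, 2 ε-transitions
  y|x : 6 states, 4 ε-transitions
  x(y|x) : 8 states, 5 ε-transitions
  yzx|y|x(y|x) : 18 states, 13 ε-transitions

18, 13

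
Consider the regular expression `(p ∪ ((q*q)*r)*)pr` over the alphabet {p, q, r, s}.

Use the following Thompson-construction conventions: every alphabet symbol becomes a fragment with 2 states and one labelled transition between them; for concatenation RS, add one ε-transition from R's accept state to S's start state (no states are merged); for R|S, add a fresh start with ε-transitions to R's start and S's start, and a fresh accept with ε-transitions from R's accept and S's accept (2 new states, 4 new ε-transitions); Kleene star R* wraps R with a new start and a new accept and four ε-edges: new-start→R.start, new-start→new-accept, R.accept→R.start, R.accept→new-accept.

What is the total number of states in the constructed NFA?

Bottom-up over the parse tree:
Each of the 6 symbol leaves contributes a 2-state fragment.
  q* : 4 states
  q*q : 6 states
  (q*q)* : 8 states
  (q*q)*r : 10 states
  ((q*q)*r)* : 12 states
  p ∪ ((q*q)*r)* : 16 states
  (p ∪ ((q*q)*r)*)pr : 20 states

20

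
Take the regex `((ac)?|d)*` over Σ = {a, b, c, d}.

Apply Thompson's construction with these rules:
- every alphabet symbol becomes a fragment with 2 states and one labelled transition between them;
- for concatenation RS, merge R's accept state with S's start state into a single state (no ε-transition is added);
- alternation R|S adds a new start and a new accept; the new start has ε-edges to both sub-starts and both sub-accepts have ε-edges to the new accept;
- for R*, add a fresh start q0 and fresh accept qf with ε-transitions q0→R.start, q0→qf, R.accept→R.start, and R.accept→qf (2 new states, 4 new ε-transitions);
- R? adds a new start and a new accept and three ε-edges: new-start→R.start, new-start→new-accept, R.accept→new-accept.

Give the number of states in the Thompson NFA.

By structural recursion:
Each of the 3 symbol leaves contributes a 2-state fragment.
  ac → 3 states
  (ac)? → 5 states
  (ac)?|d → 9 states
  ((ac)?|d)* → 11 states

11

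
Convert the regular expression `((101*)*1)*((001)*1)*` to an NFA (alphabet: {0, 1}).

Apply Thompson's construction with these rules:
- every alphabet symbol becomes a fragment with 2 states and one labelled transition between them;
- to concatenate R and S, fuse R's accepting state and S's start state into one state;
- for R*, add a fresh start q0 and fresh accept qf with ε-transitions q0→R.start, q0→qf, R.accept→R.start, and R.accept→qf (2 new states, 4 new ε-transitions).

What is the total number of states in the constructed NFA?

Recursing over subexpressions:
Each of the 8 symbol leaves contributes a 2-state fragment.
  1* = 4 states
  101* = 6 states
  (101*)* = 8 states
  (101*)*1 = 9 states
  ((101*)*1)* = 11 states
  001 = 4 states
  (001)* = 6 states
  (001)*1 = 7 states
  ((001)*1)* = 9 states
  ((101*)*1)*((001)*1)* = 19 states

19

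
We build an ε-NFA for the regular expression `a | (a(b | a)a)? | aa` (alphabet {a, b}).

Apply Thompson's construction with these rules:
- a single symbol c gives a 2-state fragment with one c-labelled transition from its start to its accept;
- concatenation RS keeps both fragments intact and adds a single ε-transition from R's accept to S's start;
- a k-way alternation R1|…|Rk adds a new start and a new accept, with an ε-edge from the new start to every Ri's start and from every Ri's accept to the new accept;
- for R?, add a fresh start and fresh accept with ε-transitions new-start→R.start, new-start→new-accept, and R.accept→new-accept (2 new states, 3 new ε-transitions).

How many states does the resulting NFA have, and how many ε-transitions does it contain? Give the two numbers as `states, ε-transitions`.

20, 16

By structural recursion:
Each of the 7 symbol leaves contributes 2 states and 0 ε-transitions.
  b | a → 6 states, 4 ε-transitions
  a(b | a)a → 10 states, 6 ε-transitions
  (a(b | a)a)? → 12 states, 9 ε-transitions
  aa → 4 states, 1 ε-transition
  a | (a(b | a)a)? | aa → 20 states, 16 ε-transitions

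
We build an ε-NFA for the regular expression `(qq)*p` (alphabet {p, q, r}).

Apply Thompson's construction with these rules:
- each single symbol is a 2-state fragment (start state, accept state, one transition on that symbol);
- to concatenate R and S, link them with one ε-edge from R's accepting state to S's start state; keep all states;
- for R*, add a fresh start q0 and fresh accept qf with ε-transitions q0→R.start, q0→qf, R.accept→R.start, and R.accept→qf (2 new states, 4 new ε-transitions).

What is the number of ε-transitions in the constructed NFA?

Bottom-up over the parse tree:
Each of the 3 symbol leaves contributes 0 ε-transitions.
  qq — 1 ε-transition
  (qq)* — 5 ε-transitions
  (qq)*p — 6 ε-transitions

6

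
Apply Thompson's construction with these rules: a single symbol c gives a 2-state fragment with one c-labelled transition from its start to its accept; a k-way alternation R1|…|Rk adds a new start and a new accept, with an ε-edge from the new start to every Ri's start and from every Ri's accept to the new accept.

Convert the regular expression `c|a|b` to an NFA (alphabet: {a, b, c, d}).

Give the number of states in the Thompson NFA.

8

Building bottom-up:
Each of the 3 symbol leaves contributes a 2-state fragment.
  c|a|b — 8 states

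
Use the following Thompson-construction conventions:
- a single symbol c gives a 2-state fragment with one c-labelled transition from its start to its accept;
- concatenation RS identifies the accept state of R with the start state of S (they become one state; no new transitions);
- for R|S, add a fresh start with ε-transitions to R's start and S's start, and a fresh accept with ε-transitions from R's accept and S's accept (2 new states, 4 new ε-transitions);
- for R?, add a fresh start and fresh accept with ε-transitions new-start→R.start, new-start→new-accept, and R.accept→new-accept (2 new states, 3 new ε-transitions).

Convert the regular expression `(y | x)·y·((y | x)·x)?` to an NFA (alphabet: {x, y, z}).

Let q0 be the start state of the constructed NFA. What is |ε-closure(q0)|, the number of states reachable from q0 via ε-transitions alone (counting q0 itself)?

3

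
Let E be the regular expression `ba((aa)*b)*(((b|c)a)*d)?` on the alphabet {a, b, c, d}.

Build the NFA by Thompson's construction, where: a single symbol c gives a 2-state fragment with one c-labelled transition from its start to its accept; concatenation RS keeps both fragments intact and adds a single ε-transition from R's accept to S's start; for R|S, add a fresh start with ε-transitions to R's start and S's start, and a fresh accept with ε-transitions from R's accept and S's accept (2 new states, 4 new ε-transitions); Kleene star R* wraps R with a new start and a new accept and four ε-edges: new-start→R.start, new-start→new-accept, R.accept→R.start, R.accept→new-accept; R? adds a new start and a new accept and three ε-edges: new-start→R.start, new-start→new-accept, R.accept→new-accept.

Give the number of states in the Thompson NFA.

28

By structural recursion:
Each of the 9 symbol leaves contributes a 2-state fragment.
  aa → 4 states
  (aa)* → 6 states
  (aa)*b → 8 states
  ((aa)*b)* → 10 states
  b|c → 6 states
  (b|c)a → 8 states
  ((b|c)a)* → 10 states
  ((b|c)a)*d → 12 states
  (((b|c)a)*d)? → 14 states
  ba((aa)*b)*(((b|c)a)*d)? → 28 states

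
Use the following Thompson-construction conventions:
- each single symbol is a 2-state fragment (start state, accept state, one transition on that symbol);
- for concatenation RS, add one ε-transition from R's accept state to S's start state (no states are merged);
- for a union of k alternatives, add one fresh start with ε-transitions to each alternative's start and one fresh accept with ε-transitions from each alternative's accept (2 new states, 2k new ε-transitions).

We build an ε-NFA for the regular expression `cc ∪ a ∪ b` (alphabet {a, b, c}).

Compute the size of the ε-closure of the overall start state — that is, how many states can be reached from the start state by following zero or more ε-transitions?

Work bottom-up. For each fragment F, track |ε-closure(F.start)| and whether F's accept lies in that closure (i.e. whether F accepts ε). A single-symbol fragment has closure size 1 and does not accept ε.
  cc : same as the first factor's closure: |closure| = 1
  cc ∪ a ∪ b : |closure| = 1 + 1 + 1 + 1 = 4 (the new accept is not ε-reachable since no branch accepts ε)

4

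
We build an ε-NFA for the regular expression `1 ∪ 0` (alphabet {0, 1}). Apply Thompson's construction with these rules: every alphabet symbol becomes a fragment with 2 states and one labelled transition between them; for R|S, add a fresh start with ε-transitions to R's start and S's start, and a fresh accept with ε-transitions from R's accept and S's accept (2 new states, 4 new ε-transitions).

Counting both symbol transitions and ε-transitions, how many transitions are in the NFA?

6

Per subexpression:
Each of the 2 symbol leaves contributes 1 transition (1 symbol, 0 ε).
  1 ∪ 0 → 6 transitions (2 symbol, 4 ε)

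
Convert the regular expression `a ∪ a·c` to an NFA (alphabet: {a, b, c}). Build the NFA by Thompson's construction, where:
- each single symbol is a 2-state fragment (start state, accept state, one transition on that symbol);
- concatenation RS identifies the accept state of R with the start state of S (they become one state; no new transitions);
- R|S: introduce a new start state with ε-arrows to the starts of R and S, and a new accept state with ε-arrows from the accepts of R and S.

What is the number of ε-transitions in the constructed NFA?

4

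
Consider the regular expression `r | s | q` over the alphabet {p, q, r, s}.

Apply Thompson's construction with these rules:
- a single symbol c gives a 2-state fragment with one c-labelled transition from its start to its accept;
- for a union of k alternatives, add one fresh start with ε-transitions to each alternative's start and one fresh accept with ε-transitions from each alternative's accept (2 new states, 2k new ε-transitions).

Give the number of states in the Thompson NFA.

8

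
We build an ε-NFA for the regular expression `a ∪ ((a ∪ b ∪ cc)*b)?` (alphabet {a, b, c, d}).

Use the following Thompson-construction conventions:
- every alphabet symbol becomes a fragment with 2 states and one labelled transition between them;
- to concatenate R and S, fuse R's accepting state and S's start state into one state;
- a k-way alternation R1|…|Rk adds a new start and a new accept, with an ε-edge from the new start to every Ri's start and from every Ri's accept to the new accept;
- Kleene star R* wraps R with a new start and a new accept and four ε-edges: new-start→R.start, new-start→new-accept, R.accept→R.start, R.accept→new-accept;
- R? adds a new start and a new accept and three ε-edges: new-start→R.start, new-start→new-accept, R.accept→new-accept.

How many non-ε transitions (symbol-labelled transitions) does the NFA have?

6

Per subexpression:
Each of the 6 symbol leaves contributes exactly 1 symbol transition.
  cc = 2 symbol transitions
  a ∪ b ∪ cc = 4 symbol transitions
  (a ∪ b ∪ cc)* = 4 symbol transitions
  (a ∪ b ∪ cc)*b = 5 symbol transitions
  ((a ∪ b ∪ cc)*b)? = 5 symbol transitions
  a ∪ ((a ∪ b ∪ cc)*b)? = 6 symbol transitions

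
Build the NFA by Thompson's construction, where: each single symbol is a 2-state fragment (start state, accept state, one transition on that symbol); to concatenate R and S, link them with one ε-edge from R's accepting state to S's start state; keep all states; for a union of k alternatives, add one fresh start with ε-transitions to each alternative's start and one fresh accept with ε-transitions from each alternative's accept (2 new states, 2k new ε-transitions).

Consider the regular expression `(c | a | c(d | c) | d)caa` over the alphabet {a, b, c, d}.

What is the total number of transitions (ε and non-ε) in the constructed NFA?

25

By structural recursion:
Each of the 9 symbol leaves contributes 1 transition (1 symbol, 0 ε).
  d | c = 6 transitions (2 symbol, 4 ε)
  c(d | c) = 8 transitions (3 symbol, 5 ε)
  c | a | c(d | c) | d = 19 transitions (6 symbol, 13 ε)
  (c | a | c(d | c) | d)caa = 25 transitions (9 symbol, 16 ε)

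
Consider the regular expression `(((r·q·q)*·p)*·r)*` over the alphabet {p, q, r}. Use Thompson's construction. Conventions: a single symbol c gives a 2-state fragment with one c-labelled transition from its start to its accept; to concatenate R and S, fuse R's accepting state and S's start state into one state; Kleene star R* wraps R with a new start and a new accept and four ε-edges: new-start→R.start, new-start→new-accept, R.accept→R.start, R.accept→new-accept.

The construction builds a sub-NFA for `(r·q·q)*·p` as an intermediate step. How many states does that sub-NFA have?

7

Fragment for `(r·q·q)*·p`:
Each of the 4 symbol leaves contributes a 2-state fragment.
  r·q·q = 4 states
  (r·q·q)* = 6 states
  (r·q·q)*·p = 7 states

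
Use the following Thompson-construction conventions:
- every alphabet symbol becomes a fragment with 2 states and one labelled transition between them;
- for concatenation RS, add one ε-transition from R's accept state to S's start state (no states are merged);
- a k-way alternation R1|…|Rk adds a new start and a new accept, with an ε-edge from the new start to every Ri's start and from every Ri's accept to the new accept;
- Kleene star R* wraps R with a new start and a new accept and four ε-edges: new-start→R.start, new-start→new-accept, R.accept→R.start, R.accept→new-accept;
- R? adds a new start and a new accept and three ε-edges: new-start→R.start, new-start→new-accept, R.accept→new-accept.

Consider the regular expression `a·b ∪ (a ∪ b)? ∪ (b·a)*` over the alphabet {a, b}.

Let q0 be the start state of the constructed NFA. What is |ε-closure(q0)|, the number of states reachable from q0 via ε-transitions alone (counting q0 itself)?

Compute the ε-closure size of each fragment's start state recursively; a symbol fragment's start has no outgoing ε-edge, so its closure is just itself (size 1).
  a·b : same as the first factor's closure: |ε-closure| = 1
  a ∪ b : new start ε-reaches every alternative's start; none of them accept ε, so the new accept is not reached: |ε-closure| = 1 + 1 + 1 = 3
  (a ∪ b)? : |ε-closure| = 1 (new start) + 3 (body) + 1 (new accept, via ε) = 5
  b·a : |ε-closure| equals the left operand's closure size = 1 (its accept is not ε-reachable, so the closure stops there)
  (b·a)* : the star's fresh start ε-reaches both the body's start and the fresh accept: |ε-closure| = 2 + 1 = 3
  a·b ∪ (a ∪ b)? ∪ (b·a)* : |ε-closure| = 1 (new start) + (1 + 5 + 3) + 1 (new accept, since some branch ε-reaches its own accept) = 11

11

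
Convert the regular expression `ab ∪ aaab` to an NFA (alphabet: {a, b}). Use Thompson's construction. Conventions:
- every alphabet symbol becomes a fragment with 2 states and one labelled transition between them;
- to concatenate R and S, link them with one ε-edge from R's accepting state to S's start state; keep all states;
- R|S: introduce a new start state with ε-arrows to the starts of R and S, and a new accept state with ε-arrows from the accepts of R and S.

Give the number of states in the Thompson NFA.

Recursing over subexpressions:
Each of the 6 symbol leaves contributes a 2-state fragment.
  ab → 4 states
  aaab → 8 states
  ab ∪ aaab → 14 states

14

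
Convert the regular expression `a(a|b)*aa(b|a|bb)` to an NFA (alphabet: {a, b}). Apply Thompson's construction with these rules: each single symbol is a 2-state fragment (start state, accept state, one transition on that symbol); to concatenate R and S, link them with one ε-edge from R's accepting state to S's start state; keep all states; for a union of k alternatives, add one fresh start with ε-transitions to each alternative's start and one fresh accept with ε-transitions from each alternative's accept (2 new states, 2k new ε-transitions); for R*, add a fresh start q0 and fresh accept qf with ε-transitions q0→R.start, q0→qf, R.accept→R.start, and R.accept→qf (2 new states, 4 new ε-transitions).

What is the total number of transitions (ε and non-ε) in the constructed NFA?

Building bottom-up:
Each of the 9 symbol leaves contributes 1 transition (1 symbol, 0 ε).
  a|b = 6 transitions (2 symbol, 4 ε)
  (a|b)* = 10 transitions (2 symbol, 8 ε)
  bb = 3 transitions (2 symbol, 1 ε)
  b|a|bb = 11 transitions (4 symbol, 7 ε)
  a(a|b)*aa(b|a|bb) = 28 transitions (9 symbol, 19 ε)

28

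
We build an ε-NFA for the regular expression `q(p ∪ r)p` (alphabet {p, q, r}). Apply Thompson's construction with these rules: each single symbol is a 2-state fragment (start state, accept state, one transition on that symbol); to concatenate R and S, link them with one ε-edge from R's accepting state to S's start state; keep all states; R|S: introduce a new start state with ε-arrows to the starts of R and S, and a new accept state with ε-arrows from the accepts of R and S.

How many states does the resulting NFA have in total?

10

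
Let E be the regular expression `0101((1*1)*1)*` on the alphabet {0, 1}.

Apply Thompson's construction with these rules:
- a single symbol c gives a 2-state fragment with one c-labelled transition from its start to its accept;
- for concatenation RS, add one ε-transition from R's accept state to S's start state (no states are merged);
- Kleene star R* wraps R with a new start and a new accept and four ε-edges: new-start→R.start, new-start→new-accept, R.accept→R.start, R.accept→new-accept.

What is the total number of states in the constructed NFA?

Bottom-up over the parse tree:
Each of the 7 symbol leaves contributes a 2-state fragment.
  1* : 4 states
  1*1 : 6 states
  (1*1)* : 8 states
  (1*1)*1 : 10 states
  ((1*1)*1)* : 12 states
  0101((1*1)*1)* : 20 states

20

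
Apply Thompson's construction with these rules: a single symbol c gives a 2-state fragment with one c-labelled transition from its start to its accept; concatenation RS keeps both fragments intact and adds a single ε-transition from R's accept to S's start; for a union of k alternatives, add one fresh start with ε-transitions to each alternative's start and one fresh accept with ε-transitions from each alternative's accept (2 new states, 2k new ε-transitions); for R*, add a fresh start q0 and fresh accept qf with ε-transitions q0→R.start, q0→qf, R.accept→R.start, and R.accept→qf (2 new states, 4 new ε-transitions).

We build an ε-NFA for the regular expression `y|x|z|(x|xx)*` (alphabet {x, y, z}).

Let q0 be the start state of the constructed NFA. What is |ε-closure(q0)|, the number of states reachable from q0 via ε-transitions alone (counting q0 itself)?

Compute the ε-closure size of each fragment's start state recursively; a symbol fragment's start has no outgoing ε-edge, so its closure is just itself (size 1).
  xx → same as the first factor's closure: |closure| = 1
  x|xx → |closure| = 1 + 1 + 1 = 3 (the new accept is not ε-reachable since no branch accepts ε)
  (x|xx)* → new start has ε-edges to the inner start and to the new accept, so |closure| = 2 + 3 = 5
  y|x|z|(x|xx)* → new start ε-reaches every alternative's start; at least one alternative accepts ε, so the union's new accept is reached too: |closure| = 1 + 1 + 1 + 1 + 5 + 1 = 10

10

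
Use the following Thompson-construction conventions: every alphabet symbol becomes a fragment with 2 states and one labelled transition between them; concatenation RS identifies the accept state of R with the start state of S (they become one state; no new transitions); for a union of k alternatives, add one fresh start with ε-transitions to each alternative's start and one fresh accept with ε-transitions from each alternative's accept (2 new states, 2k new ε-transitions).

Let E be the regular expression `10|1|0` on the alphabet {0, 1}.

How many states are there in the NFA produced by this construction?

9

Recursing over subexpressions:
Each of the 4 symbol leaves contributes a 2-state fragment.
  10 → 3 states
  10|1|0 → 9 states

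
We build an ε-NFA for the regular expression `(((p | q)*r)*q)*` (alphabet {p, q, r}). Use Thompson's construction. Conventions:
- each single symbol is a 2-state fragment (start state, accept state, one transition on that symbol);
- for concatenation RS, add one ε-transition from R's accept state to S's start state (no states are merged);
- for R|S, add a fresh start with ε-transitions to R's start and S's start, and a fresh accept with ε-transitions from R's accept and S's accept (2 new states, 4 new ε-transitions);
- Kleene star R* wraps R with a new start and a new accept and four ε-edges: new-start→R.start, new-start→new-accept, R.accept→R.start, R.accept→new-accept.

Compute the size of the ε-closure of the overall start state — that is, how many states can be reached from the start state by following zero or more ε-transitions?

Let C(F) = |ε-closure(F.start)| within fragment F, and note whether F accepts ε. Symbol fragments have C = 1 and do not accept ε. Then:
  p | q → |closure| = 1 + 1 + 1 = 3 (the new accept is not ε-reachable since no branch accepts ε)
  (p | q)* → |closure| = 1 (new start) + 3 (body) + 1 (new accept) = 5
  (p | q)*r → |closure| = 5 + 1 = 6 (closure spills across the concat boundary because the left factor accepts ε)
  ((p | q)*r)* → the star's fresh start ε-reaches both the body's start and the fresh accept: |closure| = 2 + 6 = 8
  ((p | q)*r)*q → |closure| = 8 + 1 = 9 (closure spills across the concat boundary because the left factor accepts ε)
  (((p | q)*r)*q)* → |closure| = 1 (new start) + 9 (body) + 1 (new accept) = 11

11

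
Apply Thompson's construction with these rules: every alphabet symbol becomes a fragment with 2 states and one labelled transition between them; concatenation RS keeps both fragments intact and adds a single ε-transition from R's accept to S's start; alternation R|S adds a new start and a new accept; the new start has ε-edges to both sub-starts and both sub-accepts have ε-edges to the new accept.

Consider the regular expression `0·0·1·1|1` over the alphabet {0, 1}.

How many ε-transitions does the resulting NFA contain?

7

Recursing over subexpressions:
Each of the 5 symbol leaves contributes 0 ε-transitions.
  0·0·1·1 — 3 ε-transitions
  0·0·1·1|1 — 7 ε-transitions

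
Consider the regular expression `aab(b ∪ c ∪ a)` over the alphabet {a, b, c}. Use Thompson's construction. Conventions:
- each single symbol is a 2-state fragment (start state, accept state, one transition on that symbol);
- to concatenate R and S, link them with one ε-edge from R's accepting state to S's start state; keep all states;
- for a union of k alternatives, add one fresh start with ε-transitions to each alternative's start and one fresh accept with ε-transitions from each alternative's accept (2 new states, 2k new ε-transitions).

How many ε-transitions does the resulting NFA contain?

9

Recursing over subexpressions:
Each of the 6 symbol leaves contributes 0 ε-transitions.
  b ∪ c ∪ a : 6 ε-transitions
  aab(b ∪ c ∪ a) : 9 ε-transitions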